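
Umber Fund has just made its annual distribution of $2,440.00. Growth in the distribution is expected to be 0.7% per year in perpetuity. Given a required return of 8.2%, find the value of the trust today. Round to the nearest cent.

$32761.07

D₁ = D₀ × (1 + g) = $2,440.00 × 1.007 = $2,457.0800
Growing perpetuity: P = D₁ / (r − g) = $2,457.0800 / (0.082 − 0.007) = $32,761.07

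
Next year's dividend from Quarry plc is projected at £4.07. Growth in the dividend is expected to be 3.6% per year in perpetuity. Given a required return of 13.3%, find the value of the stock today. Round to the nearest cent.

£41.96

Growing perpetuity: P = D₁ / (r − g) = £4.0700 / (0.133 − 0.036) = £41.96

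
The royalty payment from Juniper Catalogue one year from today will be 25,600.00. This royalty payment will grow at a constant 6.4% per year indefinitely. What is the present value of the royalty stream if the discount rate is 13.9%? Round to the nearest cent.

341333.33

Growing perpetuity: P = D₁ / (r − g) = 25,600.0000 / (0.139 − 0.064) = 341,333.33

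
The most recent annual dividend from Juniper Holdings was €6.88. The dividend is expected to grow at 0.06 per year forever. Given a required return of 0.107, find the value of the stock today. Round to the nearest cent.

€155.17

D₁ = D₀ × (1 + g) = €6.88 × 1.06 = €7.2928
Growing perpetuity: P = D₁ / (r − g) = €7.2928 / (0.107 − 0.06) = €155.17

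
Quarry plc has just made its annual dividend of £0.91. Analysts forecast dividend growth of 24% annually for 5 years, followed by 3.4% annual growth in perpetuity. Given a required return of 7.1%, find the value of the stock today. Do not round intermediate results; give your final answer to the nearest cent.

£60.12

D_1 = 1.12840
D_2 = 1.39922
D_3 = 1.73503
D_4 = 2.15143
D_5 = 2.66778
Terminal value at year 5: TV = D_5×(1+g_2)/(r−g_2) = 2.75848/0.037 = 74.55360
P_0 = D_1/(1+r)^1 + D_2/(1+r)^2 + D_3/(1+r)^3 + D_4/(1+r)^4 + D_5/(1+r)^5 + TV/(1+r)^5
    = 1.05359 + 1.21985 + 1.41234 + 1.63520 + 1.89323 + 52.90799 = 60.12219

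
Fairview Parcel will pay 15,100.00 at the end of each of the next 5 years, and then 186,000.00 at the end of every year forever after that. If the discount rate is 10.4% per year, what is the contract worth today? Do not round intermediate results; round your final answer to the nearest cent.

PV of 5-year annuity: 15,100.00 × [1 − (1+0.104)^−5] / 0.104 = 56660.72239
Perpetuity value at year 5: 186,000.00 / 0.104 = 1788461.53846
PV of perpetuity: 1788461.53846 / (1+0.104)^5 = 1090521.51429
Total PV = 56660.72239 + 1090521.51429 = 1147182.23668

1147182.24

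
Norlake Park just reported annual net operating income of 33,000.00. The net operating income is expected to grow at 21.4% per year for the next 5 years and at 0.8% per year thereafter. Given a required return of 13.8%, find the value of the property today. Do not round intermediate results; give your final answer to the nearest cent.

D_1 = 40062.00000
D_2 = 48635.26800
D_3 = 59043.21535
D_4 = 71678.46344
D_5 = 87017.65461
Terminal value at year 5: TV = D_5×(1+g_2)/(r−g_2) = 87713.79585/0.13 = 674721.50654
P_0 = D_1/(1+r)^1 + D_2/(1+r)^2 + D_3/(1+r)^3 + D_4/(1+r)^4 + D_5/(1+r)^5 + TV/(1+r)^5
    = 35203.86643 + 37554.91551 + 40062.97665 + 42738.53572 + 45592.77888 + 353519.39318 = 554672.46637

554672.47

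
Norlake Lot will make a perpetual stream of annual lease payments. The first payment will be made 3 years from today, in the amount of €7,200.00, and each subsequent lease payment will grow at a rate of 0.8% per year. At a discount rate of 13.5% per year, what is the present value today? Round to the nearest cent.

€44008.55

Value at end of year 2: C₁ / (r − g) = €7,200.00 / (0.135 − 0.008) = €56,692.9134
Discount to today: PV = €56,692.9134 / (1 + 0.135)^2 = €56,692.9134 / 1.288225 = €44,008.55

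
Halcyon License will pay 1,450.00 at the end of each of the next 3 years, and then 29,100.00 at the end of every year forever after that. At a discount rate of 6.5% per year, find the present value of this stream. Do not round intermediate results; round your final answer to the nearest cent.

PV of 3-year annuity: 1,450.00 × [1 − (1+0.065)^−3] / 0.065 = 3840.28949
Perpetuity value at year 3: 29,100.00 / 0.065 = 447692.30769
PV of perpetuity: 447692.30769 / (1+0.065)^3 = 370621.67033
Total PV = 3840.28949 + 370621.67033 = 374461.95982

374461.96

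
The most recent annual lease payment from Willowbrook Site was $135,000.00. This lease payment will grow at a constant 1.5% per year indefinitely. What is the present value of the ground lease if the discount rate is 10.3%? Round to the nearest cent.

D₁ = D₀ × (1 + g) = $135,000.00 × 1.015 = $137,025.0000
Growing perpetuity: P = D₁ / (r − g) = $137,025.0000 / (0.103 − 0.015) = $1,557,102.27

$1557102.27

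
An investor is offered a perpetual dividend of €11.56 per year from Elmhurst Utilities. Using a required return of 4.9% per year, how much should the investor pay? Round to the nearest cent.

Level perpetuity: PV = C / r = €11.56 / 0.049 = €235.92

€235.92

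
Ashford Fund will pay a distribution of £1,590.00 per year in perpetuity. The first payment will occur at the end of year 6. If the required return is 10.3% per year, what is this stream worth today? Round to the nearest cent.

Value at end of year 5: C / r = £1,590.00 / 0.103 = £15,436.8932
Discount to today: PV = £15,436.8932 / (1 + 0.103)^5 = £15,436.8932 / 1.632592 = £9,455.45

£9455.45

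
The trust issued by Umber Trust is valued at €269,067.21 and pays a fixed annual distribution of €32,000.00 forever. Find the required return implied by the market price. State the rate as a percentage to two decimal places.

11.89%

P = C/r ⇒ r = C/P = €32,000.00/€269,067.21 = 0.118929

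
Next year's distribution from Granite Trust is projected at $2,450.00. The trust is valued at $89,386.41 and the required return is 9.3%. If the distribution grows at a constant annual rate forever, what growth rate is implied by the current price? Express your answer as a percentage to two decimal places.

6.56%

P = D₁/(r−g) ⇒ g = r − D₁/P = 0.093 − $2,450.00/$89,386.41 = 0.065591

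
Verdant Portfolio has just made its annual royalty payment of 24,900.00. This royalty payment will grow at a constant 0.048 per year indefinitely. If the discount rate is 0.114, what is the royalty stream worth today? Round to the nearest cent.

395381.82

D₁ = D₀ × (1 + g) = 24,900.00 × 1.048 = 26,095.2000
Growing perpetuity: P = D₁ / (r − g) = 26,095.2000 / (0.114 − 0.048) = 395,381.82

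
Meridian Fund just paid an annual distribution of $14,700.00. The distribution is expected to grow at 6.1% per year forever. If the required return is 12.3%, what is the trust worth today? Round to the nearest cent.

$251559.68

D₁ = D₀ × (1 + g) = $14,700.00 × 1.061 = $15,596.7000
Growing perpetuity: P = D₁ / (r − g) = $15,596.7000 / (0.123 − 0.061) = $251,559.68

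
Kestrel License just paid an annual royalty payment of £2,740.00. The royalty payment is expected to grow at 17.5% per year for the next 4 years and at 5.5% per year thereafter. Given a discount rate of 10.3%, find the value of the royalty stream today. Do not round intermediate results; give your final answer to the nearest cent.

D_1 = 3219.50000
D_2 = 3782.91250
D_3 = 4444.92219
D_4 = 5222.78357
Terminal value at year 4: TV = D_4×(1+g_2)/(r−g_2) = 5510.03667/0.048 = 114792.43056
P_0 = D_1/(1+r)^1 + D_2/(1+r)^2 + D_3/(1+r)^3 + D_4/(1+r)^4 + TV/(1+r)^4
    = 2918.85766 + 3109.39053 + 3312.36072 + 3528.58009 + 77555.24993 = 90424.43893

£90424.44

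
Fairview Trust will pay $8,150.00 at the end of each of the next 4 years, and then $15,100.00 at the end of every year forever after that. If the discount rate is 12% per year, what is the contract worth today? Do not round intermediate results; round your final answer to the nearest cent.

PV of 4-year annuity: $8,150.00 × [1 − (1+0.12)^−4] / 0.12 = 24754.39718
Perpetuity value at year 4: $15,100.00 / 0.12 = 125833.33333
PV of perpetuity: 125833.33333 / (1+0.12)^4 = 79969.35820
Total PV = 24754.39718 + 79969.35820 = 104723.75537

$104723.76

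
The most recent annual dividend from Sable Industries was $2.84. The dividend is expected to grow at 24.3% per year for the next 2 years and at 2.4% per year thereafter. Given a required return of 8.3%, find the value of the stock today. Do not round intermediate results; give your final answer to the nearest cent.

D_1 = 3.53012
D_2 = 4.38794
Terminal value at year 2: TV = D_2×(1+g_2)/(r−g_2) = 4.49325/0.059 = 76.15677
P_0 = D_1/(1+r)^1 + D_2/(1+r)^2 + TV/(1+r)^2
    = 3.25958 + 3.74114 + 64.93093 = 71.93164

$71.93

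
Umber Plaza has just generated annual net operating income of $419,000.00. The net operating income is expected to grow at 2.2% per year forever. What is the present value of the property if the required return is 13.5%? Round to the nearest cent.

D₁ = D₀ × (1 + g) = $419,000.00 × 1.022 = $428,218.0000
Growing perpetuity: P = D₁ / (r − g) = $428,218.0000 / (0.135 − 0.022) = $3,789,539.82

$3789539.82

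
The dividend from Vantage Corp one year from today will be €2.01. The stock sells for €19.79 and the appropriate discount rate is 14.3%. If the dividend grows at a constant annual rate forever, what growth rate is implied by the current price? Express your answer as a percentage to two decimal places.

P = D₁/(r−g) ⇒ g = r − D₁/P = 0.143 − €2.01/€19.79 = 0.041434

4.14%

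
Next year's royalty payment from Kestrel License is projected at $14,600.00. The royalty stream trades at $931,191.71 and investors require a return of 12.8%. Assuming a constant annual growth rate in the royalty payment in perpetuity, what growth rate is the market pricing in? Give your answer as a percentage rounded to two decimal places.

P = D₁/(r−g) ⇒ g = r − D₁/P = 0.128 − $14,600.00/$931,191.71 = 0.112321

11.23%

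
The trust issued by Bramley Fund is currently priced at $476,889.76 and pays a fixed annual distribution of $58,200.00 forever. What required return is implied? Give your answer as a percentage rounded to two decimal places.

P = C/r ⇒ r = C/P = $58,200.00/$476,889.76 = 0.122041

12.20%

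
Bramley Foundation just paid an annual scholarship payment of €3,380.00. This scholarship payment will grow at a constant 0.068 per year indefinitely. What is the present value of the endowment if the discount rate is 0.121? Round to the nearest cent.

€68110.19

D₁ = D₀ × (1 + g) = €3,380.00 × 1.068 = €3,609.8400
Growing perpetuity: P = D₁ / (r − g) = €3,609.8400 / (0.121 − 0.068) = €68,110.19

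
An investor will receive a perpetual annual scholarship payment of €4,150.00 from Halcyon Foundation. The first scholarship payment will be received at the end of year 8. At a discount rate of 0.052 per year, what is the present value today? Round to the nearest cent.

€55967.33

Value at end of year 7: C / r = €4,150.00 / 0.052 = €79,807.6923
Discount to today: PV = €79,807.6923 / (1 + 0.052)^7 = €79,807.6923 / 1.425969 = €55,967.33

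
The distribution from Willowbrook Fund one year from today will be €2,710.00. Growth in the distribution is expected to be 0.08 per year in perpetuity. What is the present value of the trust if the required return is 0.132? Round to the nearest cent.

Growing perpetuity: P = D₁ / (r − g) = €2,710.0000 / (0.132 − 0.08) = €52,115.38

€52115.38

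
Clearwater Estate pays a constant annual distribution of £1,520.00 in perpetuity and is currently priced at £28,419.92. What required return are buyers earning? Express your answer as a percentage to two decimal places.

5.35%

P = C/r ⇒ r = C/P = £1,520.00/£28,419.92 = 0.053484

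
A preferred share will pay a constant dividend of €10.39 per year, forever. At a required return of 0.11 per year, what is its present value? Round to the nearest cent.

€94.45

Level perpetuity: PV = C / r = €10.39 / 0.11 = €94.45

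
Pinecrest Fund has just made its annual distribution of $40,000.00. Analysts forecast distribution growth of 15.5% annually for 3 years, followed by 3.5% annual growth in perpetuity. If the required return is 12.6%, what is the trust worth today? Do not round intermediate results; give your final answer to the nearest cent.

$617297.30

D_1 = 46200.00000
D_2 = 53361.00000
D_3 = 61631.95500
Terminal value at year 3: TV = D_3×(1+g_2)/(r−g_2) = 63789.07343/0.091 = 700978.82885
P_0 = D_1/(1+r)^1 + D_2/(1+r)^2 + D_3/(1+r)^3 + TV/(1+r)^3
    = 41030.19538 + 42086.92333 + 43170.86718 + 491009.31351 = 617297.29940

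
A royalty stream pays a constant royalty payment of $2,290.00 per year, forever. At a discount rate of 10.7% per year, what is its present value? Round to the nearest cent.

Level perpetuity: PV = C / r = $2,290.00 / 0.107 = $21,401.87

$21401.87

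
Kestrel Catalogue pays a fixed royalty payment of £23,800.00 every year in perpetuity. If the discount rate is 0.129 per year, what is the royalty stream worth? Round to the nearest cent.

Level perpetuity: PV = C / r = £23,800.00 / 0.129 = £184,496.12

£184496.12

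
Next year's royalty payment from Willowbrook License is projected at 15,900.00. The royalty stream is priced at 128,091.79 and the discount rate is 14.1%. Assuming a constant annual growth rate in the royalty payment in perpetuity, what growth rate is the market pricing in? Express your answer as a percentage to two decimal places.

1.69%

P = D₁/(r−g) ⇒ g = r − D₁/P = 0.141 − 15,900.00/128,091.79 = 0.016870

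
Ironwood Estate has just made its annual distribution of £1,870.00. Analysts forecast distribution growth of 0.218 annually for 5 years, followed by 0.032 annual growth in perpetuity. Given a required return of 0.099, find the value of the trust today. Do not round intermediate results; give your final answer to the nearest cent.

D_1 = 2277.66000
D_2 = 2774.18988
D_3 = 3378.96327
D_4 = 4115.57727
D_5 = 5012.77311
Terminal value at year 5: TV = D_5×(1+g_2)/(r−g_2) = 5173.18185/0.067 = 77211.66942
P_0 = D_1/(1+r)^1 + D_2/(1+r)^2 + D_3/(1+r)^3 + D_4/(1+r)^4 + D_5/(1+r)^5 + TV/(1+r)^5
    = 2072.48408 + 2296.89318 + 2545.60136 + 2821.23972 + 3126.72428 + 48160.88740 = 61023.83001

£61023.83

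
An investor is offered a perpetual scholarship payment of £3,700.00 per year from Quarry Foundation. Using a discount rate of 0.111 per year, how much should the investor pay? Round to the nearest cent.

Level perpetuity: PV = C / r = £3,700.00 / 0.111 = £33,333.33

£33333.33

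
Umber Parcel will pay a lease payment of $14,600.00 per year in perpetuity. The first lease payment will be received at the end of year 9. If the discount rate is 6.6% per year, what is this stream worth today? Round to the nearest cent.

Value at end of year 8: C / r = $14,600.00 / 0.066 = $221,212.1212
Discount to today: PV = $221,212.1212 / (1 + 0.066)^8 = $221,212.1212 / 1.667468 = $132,663.45

$132663.45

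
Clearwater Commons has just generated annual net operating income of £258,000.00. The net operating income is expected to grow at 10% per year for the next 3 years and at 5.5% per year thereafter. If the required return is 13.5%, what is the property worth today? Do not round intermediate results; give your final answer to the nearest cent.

D_1 = 283800.00000
D_2 = 312180.00000
D_3 = 343398.00000
Terminal value at year 3: TV = D_3×(1+g_2)/(r−g_2) = 362284.89000/0.08 = 4528561.12500
P_0 = D_1/(1+r)^1 + D_2/(1+r)^2 + D_3/(1+r)^3 + TV/(1+r)^3
    = 250044.05286 + 242333.44330 + 234860.60585 + 3097224.23958 = 3824462.34159

£3824462.34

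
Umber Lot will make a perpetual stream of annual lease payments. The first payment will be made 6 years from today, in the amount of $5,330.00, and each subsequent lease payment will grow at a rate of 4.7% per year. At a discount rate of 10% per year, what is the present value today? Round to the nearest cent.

$62443.60

Value at end of year 5: C₁ / (r − g) = $5,330.00 / (0.1 − 0.047) = $100,566.0377
Discount to today: PV = $100,566.0377 / (1 + 0.1)^5 = $100,566.0377 / 1.610510 = $62,443.60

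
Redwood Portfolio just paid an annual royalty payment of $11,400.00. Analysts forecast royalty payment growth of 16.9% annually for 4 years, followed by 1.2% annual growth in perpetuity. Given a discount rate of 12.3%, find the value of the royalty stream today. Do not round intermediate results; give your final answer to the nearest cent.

D_1 = 13326.60000
D_2 = 15578.79540
D_3 = 18211.61182
D_4 = 21289.37422
Terminal value at year 4: TV = D_4×(1+g_2)/(r−g_2) = 21544.84671/0.111 = 194097.71812
P_0 = D_1/(1+r)^1 + D_2/(1+r)^2 + D_3/(1+r)^3 + D_4/(1+r)^4 + TV/(1+r)^4
    = 11866.96349 + 12353.05460 + 12859.05684 + 13385.78579 + 122039.77679 = 172504.63752

$172504.64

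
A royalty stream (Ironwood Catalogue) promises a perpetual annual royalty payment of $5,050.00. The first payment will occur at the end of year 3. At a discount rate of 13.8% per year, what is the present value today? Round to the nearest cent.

$28257.11

Value at end of year 2: C / r = $5,050.00 / 0.138 = $36,594.2029
Discount to today: PV = $36,594.2029 / (1 + 0.138)^2 = $36,594.2029 / 1.295044 = $28,257.11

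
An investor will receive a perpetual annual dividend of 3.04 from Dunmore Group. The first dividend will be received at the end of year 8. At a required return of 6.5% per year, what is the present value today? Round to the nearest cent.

30.10

Value at end of year 7: C / r = 3.04 / 0.065 = 46.7692
Discount to today: PV = 46.7692 / (1 + 0.065)^7 = 46.7692 / 1.553987 = 30.10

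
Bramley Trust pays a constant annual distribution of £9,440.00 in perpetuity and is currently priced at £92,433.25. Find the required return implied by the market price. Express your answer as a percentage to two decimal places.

P = C/r ⇒ r = C/P = £9,440.00/£92,433.25 = 0.102128

10.21%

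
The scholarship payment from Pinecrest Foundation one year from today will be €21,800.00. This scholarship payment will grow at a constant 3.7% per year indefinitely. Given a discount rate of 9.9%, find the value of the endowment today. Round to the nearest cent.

Growing perpetuity: P = D₁ / (r − g) = €21,800.0000 / (0.099 − 0.037) = €351,612.90

€351612.90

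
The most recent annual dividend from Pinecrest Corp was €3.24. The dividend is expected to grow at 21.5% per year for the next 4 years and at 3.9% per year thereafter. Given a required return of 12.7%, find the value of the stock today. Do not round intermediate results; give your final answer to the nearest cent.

D_1 = 3.93660
D_2 = 4.78297
D_3 = 5.81131
D_4 = 7.06074
Terminal value at year 4: TV = D_4×(1+g_2)/(r−g_2) = 7.33611/0.088 = 83.36485
P_0 = D_1/(1+r)^1 + D_2/(1+r)^2 + D_3/(1+r)^3 + D_4/(1+r)^4 + TV/(1+r)^4
    = 3.49299 + 3.76573 + 4.05978 + 4.37678 + 51.67581 = 67.37109

€67.37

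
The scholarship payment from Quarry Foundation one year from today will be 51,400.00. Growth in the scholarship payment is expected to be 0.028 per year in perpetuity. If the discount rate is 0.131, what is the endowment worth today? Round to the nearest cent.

499029.13

Growing perpetuity: P = D₁ / (r − g) = 51,400.0000 / (0.131 − 0.028) = 499,029.13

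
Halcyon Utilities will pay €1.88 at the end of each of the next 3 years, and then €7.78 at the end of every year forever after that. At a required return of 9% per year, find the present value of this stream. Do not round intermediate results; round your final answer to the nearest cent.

€71.51

PV of 3-year annuity: €1.88 × [1 − (1+0.09)^−3] / 0.09 = 4.75883
Perpetuity value at year 3: €7.78 / 0.09 = 86.44444
PV of perpetuity: 86.44444 / (1+0.09)^3 = 66.75097
Total PV = 4.75883 + 66.75097 = 71.50981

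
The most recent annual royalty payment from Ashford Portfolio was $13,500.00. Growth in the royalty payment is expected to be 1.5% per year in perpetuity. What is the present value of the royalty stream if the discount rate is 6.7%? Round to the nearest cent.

$263509.62

D₁ = D₀ × (1 + g) = $13,500.00 × 1.015 = $13,702.5000
Growing perpetuity: P = D₁ / (r − g) = $13,702.5000 / (0.067 − 0.015) = $263,509.62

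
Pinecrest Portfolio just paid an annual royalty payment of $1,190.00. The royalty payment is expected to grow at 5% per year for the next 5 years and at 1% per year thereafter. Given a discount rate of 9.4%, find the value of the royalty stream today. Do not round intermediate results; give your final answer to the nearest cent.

D_1 = 1249.50000
D_2 = 1311.97500
D_3 = 1377.57375
D_4 = 1446.45244
D_5 = 1518.77506
Terminal value at year 5: TV = D_5×(1+g_2)/(r−g_2) = 1533.96281/0.084 = 18261.46202
P_0 = D_1/(1+r)^1 + D_2/(1+r)^2 + D_3/(1+r)^3 + D_4/(1+r)^4 + D_5/(1+r)^5 + TV/(1+r)^5
    = 1142.13894 + 1096.20282 + 1052.11423 + 1009.79885 + 969.18536 + 11653.30020 = 16922.74040

$16922.74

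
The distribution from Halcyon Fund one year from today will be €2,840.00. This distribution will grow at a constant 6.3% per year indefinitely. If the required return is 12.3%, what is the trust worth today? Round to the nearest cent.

€47333.33

Growing perpetuity: P = D₁ / (r − g) = €2,840.0000 / (0.123 − 0.063) = €47,333.33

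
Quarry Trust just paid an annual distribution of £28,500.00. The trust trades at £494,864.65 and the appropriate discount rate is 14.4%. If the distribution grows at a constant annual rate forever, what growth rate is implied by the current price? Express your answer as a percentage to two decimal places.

8.17%

P = D₀(1+g)/(r−g) ⇒ P(r−g) = D₀(1+g) ⇒ g(P+D₀) = P·r − D₀
g = (P·r − D₀)/(P + D₀) = (£494,864.65×0.144 − £28,500.00) / (£494,864.65 + £28,500.00) = 0.081703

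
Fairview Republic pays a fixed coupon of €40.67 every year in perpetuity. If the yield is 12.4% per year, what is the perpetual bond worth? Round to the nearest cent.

€327.98

Level perpetuity: PV = C / r = €40.67 / 0.124 = €327.98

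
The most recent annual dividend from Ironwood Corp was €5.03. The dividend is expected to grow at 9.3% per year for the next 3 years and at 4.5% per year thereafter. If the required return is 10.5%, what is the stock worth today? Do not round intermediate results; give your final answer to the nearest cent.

€99.55

D_1 = 5.49779
D_2 = 6.00908
D_3 = 6.56793
Terminal value at year 3: TV = D_3×(1+g_2)/(r−g_2) = 6.86349/0.06 = 114.39144
P_0 = D_1/(1+r)^1 + D_2/(1+r)^2 + D_3/(1+r)^3 + TV/(1+r)^3
    = 4.97538 + 4.92134 + 4.86790 + 84.78259 = 99.54721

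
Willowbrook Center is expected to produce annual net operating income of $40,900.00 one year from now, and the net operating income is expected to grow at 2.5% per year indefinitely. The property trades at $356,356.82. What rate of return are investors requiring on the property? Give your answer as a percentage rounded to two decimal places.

P = D₁/(r − g) ⇒ r = D₁/P + g = $40,900.0000/$356,356.82 + 0.025 = 0.114773 + 0.025 = 0.139773

13.98%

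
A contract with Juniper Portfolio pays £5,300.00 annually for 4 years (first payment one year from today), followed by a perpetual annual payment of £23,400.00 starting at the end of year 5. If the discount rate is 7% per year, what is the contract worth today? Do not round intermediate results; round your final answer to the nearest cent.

£272977.19

PV of 4-year annuity: £5,300.00 × [1 − (1+0.07)^−4] / 0.07 = 17952.21966
Perpetuity value at year 4: £23,400.00 / 0.07 = 334285.71429
PV of perpetuity: 334285.71429 / (1+0.07)^4 = 255024.97088
Total PV = 17952.21966 + 255024.97088 = 272977.19054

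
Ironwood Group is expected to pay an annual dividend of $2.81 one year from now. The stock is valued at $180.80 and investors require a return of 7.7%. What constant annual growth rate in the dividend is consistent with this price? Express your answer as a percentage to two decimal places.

P = D₁/(r−g) ⇒ g = r − D₁/P = 0.077 − $2.81/$180.80 = 0.061458

6.15%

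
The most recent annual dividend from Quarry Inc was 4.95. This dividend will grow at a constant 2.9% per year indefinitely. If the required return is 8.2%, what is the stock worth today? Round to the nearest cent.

D₁ = D₀ × (1 + g) = 4.95 × 1.029 = 5.0936
Growing perpetuity: P = D₁ / (r − g) = 5.0936 / (0.082 − 0.029) = 96.10

96.10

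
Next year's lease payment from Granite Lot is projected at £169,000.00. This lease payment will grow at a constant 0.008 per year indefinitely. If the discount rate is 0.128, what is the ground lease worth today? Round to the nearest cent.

£1408333.33

Growing perpetuity: P = D₁ / (r − g) = £169,000.0000 / (0.128 − 0.008) = £1,408,333.33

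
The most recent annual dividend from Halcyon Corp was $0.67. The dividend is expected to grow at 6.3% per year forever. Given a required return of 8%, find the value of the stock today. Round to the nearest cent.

$41.89

D₁ = D₀ × (1 + g) = $0.67 × 1.063 = $0.7122
Growing perpetuity: P = D₁ / (r − g) = $0.7122 / (0.08 − 0.063) = $41.89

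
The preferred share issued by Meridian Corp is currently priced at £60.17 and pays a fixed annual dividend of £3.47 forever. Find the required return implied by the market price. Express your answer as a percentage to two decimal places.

5.77%

P = C/r ⇒ r = C/P = £3.47/£60.17 = 0.057670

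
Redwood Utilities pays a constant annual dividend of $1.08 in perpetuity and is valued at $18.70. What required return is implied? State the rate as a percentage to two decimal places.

P = C/r ⇒ r = C/P = $1.08/$18.70 = 0.057754

5.78%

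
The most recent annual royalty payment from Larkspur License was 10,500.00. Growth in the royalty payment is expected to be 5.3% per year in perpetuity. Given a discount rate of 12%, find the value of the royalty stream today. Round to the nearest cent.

D₁ = D₀ × (1 + g) = 10,500.00 × 1.053 = 11,056.5000
Growing perpetuity: P = D₁ / (r − g) = 11,056.5000 / (0.12 − 0.053) = 165,022.39

165022.39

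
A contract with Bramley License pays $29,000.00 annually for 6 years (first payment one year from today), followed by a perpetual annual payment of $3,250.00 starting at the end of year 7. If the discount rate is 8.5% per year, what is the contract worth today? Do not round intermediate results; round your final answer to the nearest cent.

PV of 6-year annuity: $29,000.00 × [1 − (1+0.085)^−6] / 0.085 = 132054.02792
Perpetuity value at year 6: $3,250.00 / 0.085 = 38235.29412
PV of perpetuity: 38235.29412 / (1+0.085)^6 = 23436.13582
Total PV = 132054.02792 + 23436.13582 = 155490.16373

$155490.16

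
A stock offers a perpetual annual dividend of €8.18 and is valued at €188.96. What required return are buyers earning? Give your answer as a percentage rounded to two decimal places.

4.33%

P = C/r ⇒ r = C/P = €8.18/€188.96 = 0.043290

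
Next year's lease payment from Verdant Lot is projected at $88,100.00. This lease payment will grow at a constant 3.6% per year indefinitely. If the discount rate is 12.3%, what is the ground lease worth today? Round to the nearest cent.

Growing perpetuity: P = D₁ / (r − g) = $88,100.0000 / (0.123 − 0.036) = $1,012,643.68

$1012643.68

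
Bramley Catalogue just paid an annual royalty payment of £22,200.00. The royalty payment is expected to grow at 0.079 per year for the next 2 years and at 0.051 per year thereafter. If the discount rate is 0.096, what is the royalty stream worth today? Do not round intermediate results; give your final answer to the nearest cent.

D_1 = 23953.80000
D_2 = 25846.15020
Terminal value at year 2: TV = D_2×(1+g_2)/(r−g_2) = 27164.30386/0.045 = 603651.19689
P_0 = D_1/(1+r)^1 + D_2/(1+r)^2 + TV/(1+r)^2
    = 21855.65693 + 21516.65496 + 502533.43020 = 545905.74209

£545905.74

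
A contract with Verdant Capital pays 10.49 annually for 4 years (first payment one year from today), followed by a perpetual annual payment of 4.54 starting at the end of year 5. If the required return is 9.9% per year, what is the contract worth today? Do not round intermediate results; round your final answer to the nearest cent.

64.76

PV of 4-year annuity: 10.49 × [1 − (1+0.099)^−4] / 0.099 = 33.32400
Perpetuity value at year 4: 4.54 / 0.099 = 45.85859
PV of perpetuity: 45.85859 / (1+0.099)^4 = 31.43619
Total PV = 33.32400 + 31.43619 = 64.76019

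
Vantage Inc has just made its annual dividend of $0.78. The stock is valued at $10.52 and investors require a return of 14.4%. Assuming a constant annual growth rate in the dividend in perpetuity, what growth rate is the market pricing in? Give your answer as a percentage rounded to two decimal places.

6.50%

P = D₀(1+g)/(r−g) ⇒ P(r−g) = D₀(1+g) ⇒ g(P+D₀) = P·r − D₀
g = (P·r − D₀)/(P + D₀) = ($10.52×0.144 − $0.78) / ($10.52 + $0.78) = 0.065034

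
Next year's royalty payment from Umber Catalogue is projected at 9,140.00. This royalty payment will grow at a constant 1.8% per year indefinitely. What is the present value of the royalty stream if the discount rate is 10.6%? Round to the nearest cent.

Growing perpetuity: P = D₁ / (r − g) = 9,140.0000 / (0.106 − 0.018) = 103,863.64

103863.64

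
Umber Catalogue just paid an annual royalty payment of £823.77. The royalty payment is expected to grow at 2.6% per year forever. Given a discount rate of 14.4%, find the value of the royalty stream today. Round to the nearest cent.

£7162.61

D₁ = D₀ × (1 + g) = £823.77 × 1.026 = £845.1880
Growing perpetuity: P = D₁ / (r − g) = £845.1880 / (0.144 − 0.026) = £7,162.61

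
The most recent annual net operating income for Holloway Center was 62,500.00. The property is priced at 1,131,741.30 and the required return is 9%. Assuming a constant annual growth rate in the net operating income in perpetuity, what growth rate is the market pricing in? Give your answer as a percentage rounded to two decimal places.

P = D₀(1+g)/(r−g) ⇒ P(r−g) = D₀(1+g) ⇒ g(P+D₀) = P·r − D₀
g = (P·r − D₀)/(P + D₀) = (1,131,741.30×0.09 − 62,500.00) / (1,131,741.30 + 62,500.00) = 0.032955

3.30%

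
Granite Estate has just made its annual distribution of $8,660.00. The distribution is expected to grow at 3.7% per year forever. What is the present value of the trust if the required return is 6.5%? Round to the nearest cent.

$320729.29

D₁ = D₀ × (1 + g) = $8,660.00 × 1.037 = $8,980.4200
Growing perpetuity: P = D₁ / (r − g) = $8,980.4200 / (0.065 − 0.037) = $320,729.29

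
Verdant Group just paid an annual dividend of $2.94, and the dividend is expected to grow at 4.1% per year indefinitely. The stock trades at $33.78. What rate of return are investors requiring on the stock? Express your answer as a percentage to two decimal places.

13.16%

D₁ = $2.94 × 1.041 = $3.0605
P = D₁/(r − g) ⇒ r = D₁/P + g = $3.0605/$33.78 + 0.041 = 0.090602 + 0.041 = 0.131602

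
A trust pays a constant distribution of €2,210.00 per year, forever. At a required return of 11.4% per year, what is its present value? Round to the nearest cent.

€19385.96

Level perpetuity: PV = C / r = €2,210.00 / 0.114 = €19,385.96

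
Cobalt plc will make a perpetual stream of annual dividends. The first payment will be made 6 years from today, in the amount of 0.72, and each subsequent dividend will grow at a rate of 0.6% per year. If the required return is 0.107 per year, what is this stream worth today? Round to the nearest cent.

Value at end of year 5: C₁ / (r − g) = 0.72 / (0.107 − 0.006) = 7.1287
Discount to today: PV = 7.1287 / (1 + 0.107)^5 = 7.1287 / 1.662410 = 4.29

4.29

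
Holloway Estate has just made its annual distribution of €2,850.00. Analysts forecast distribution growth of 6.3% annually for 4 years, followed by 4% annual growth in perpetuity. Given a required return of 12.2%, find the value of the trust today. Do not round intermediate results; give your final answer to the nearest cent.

D_1 = 3029.55000
D_2 = 3220.41165
D_3 = 3423.29758
D_4 = 3638.96533
Terminal value at year 4: TV = D_4×(1+g_2)/(r−g_2) = 3784.52395/0.082 = 46152.73104
P_0 = D_1/(1+r)^1 + D_2/(1+r)^2 + D_3/(1+r)^3 + D_4/(1+r)^4 + TV/(1+r)^4
    = 2700.13369 + 2558.14805 + 2423.62868 + 2296.18296 + 29122.32052 = 39100.41390

€39100.41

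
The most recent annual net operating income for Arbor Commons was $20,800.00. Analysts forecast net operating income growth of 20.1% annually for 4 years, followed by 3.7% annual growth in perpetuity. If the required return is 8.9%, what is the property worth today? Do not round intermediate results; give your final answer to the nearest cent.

$720527.32

D_1 = 24980.80000
D_2 = 30001.94080
D_3 = 36032.33090
D_4 = 43274.82941
Terminal value at year 4: TV = D_4×(1+g_2)/(r−g_2) = 44875.99810/0.052 = 862999.96346
P_0 = D_1/(1+r)^1 + D_2/(1+r)^2 + D_3/(1+r)^3 + D_4/(1+r)^4 + TV/(1+r)^4
    = 22939.21028 + 25298.43118 + 27900.29003 + 30769.74135 + 613619.64956 = 720527.32240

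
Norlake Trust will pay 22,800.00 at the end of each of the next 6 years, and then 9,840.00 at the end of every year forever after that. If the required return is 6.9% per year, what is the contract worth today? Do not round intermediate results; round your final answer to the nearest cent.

PV of 6-year annuity: 22,800.00 × [1 − (1+0.069)^−6] / 0.069 = 109013.41696
Perpetuity value at year 6: 9,840.00 / 0.069 = 142608.69565
PV of perpetuity: 142608.69565 / (1+0.069)^6 = 95560.79991
Total PV = 109013.41696 + 95560.79991 = 204574.21687

204574.22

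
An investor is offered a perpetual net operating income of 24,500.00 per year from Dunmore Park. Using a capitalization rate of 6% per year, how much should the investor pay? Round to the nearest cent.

Level perpetuity: PV = C / r = 24,500.00 / 0.06 = 408,333.33

408333.33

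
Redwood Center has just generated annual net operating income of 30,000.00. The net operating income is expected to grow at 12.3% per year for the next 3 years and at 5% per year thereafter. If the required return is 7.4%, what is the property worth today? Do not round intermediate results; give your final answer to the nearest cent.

1598929.47

D_1 = 33690.00000
D_2 = 37833.87000
D_3 = 42487.43601
Terminal value at year 3: TV = D_3×(1+g_2)/(r−g_2) = 44611.80781/0.024 = 1858825.32544
P_0 = D_1/(1+r)^1 + D_2/(1+r)^2 + D_3/(1+r)^3 + TV/(1+r)^3
    = 31368.71508 + 32799.87620 + 34296.33238 + 1500464.54149 = 1598929.46516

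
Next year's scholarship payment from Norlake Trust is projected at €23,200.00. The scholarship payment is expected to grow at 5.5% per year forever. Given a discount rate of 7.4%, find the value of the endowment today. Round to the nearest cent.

Growing perpetuity: P = D₁ / (r − g) = €23,200.0000 / (0.074 − 0.055) = €1,221,052.63

€1221052.63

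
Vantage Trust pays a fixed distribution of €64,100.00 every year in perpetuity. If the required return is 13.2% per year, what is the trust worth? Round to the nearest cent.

Level perpetuity: PV = C / r = €64,100.00 / 0.132 = €485,606.06

€485606.06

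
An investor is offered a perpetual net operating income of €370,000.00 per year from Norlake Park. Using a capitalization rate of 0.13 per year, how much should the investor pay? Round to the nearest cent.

Level perpetuity: PV = C / r = €370,000.00 / 0.13 = €2,846,153.85

€2846153.85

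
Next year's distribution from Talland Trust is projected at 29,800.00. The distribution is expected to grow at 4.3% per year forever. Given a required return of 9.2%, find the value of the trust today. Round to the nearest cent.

Growing perpetuity: P = D₁ / (r − g) = 29,800.0000 / (0.092 − 0.043) = 608,163.27

608163.27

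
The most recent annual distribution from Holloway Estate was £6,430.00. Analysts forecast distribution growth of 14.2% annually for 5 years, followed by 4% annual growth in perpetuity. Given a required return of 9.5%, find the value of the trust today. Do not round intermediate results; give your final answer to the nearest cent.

£186551.92

D_1 = 7343.06000
D_2 = 8385.77452
D_3 = 9576.55450
D_4 = 10936.42524
D_5 = 12489.39763
Terminal value at year 5: TV = D_5×(1+g_2)/(r−g_2) = 12988.97353/0.055 = 236163.15510
P_0 = D_1/(1+r)^1 + D_2/(1+r)^2 + D_3/(1+r)^3 + D_4/(1+r)^4 + D_5/(1+r)^5 + TV/(1+r)^5
    = 6705.99087 + 6993.82792 + 7294.01962 + 7607.09626 + 7933.61089 + 150017.36964 = 186551.91520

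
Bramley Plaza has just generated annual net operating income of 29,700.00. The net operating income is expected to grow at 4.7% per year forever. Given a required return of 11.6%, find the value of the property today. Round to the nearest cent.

450665.22

D₁ = D₀ × (1 + g) = 29,700.00 × 1.047 = 31,095.9000
Growing perpetuity: P = D₁ / (r − g) = 31,095.9000 / (0.116 − 0.047) = 450,665.22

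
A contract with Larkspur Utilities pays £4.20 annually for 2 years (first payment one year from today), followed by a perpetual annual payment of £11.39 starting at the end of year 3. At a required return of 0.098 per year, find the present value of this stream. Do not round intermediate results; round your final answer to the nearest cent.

PV of 2-year annuity: £4.20 × [1 − (1+0.098)^−2] / 0.098 = 7.30887
Perpetuity value at year 2: £11.39 / 0.098 = 116.22449
PV of perpetuity: 116.22449 / (1+0.098)^2 = 96.40354
Total PV = 7.30887 + 96.40354 = 103.71240

£103.71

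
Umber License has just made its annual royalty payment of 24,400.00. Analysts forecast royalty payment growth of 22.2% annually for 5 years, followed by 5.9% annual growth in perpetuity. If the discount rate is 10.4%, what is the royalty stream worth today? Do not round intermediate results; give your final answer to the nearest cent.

1121239.05

D_1 = 29816.80000
D_2 = 36436.12960
D_3 = 44524.95037
D_4 = 54409.48935
D_5 = 66488.39599
Terminal value at year 5: TV = D_5×(1+g_2)/(r−g_2) = 70411.21135/0.045 = 1564693.58563
P_0 = D_1/(1+r)^1 + D_2/(1+r)^2 + D_3/(1+r)^3 + D_4/(1+r)^4 + D_5/(1+r)^5 + TV/(1+r)^5
    = 27007.97101 + 29894.69255 + 33089.95861 + 36626.74766 + 40541.56308 + 954078.11782 = 1121239.05073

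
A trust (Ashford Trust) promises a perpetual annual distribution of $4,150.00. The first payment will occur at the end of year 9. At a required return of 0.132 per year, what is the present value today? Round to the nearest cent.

Value at end of year 8: C / r = $4,150.00 / 0.132 = $31,439.3939
Discount to today: PV = $31,439.3939 / (1 + 0.132)^8 = $31,439.3939 / 2.696320 = $11,660.11

$11660.11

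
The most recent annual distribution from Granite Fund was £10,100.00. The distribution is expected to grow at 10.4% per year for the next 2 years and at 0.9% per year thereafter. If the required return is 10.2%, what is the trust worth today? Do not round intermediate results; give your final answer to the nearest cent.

D_1 = 11150.40000
D_2 = 12310.04160
Terminal value at year 2: TV = D_2×(1+g_2)/(r−g_2) = 12420.83197/0.093 = 133557.33306
P_0 = D_1/(1+r)^1 + D_2/(1+r)^2 + TV/(1+r)^2
    = 10118.33031 + 10136.69388 + 109977.67881 = 130232.70300

£130232.70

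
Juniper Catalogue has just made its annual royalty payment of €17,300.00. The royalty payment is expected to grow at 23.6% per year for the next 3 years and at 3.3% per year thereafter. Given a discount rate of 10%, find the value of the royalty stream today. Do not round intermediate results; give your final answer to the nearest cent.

D_1 = 21382.80000
D_2 = 26429.14080
D_3 = 32666.41803
Terminal value at year 3: TV = D_3×(1+g_2)/(r−g_2) = 33744.40982/0.067 = 503647.90782
P_0 = D_1/(1+r)^1 + D_2/(1+r)^2 + D_3/(1+r)^3 + TV/(1+r)^3
    = 19438.90909 + 21842.26512 + 24542.76336 + 378398.12759 = 444222.06516

€444222.07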